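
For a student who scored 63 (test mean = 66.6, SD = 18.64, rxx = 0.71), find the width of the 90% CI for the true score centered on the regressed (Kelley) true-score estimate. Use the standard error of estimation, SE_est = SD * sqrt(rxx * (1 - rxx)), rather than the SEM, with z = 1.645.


True score estimate = 0.71*63 + 0.29*66.6 = 64.044
SE_est = SD * sqrt(rxx * (1 - rxx)) = 18.64 * sqrt(0.71 * 0.29) = 18.64 * sqrt(0.2059) = 8.458125
CI = T_est +/- z * SE_est, so width = 2 * z * SE_est = 2 * 1.645 * 8.458125
Width = 27.8272

27.8272


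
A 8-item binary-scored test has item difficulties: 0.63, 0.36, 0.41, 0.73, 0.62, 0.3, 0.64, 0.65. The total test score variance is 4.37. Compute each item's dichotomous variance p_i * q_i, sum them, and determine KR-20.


For each item, compute p_i * q_i:
  Item 1: 0.63 * 0.37 = 0.2331
  Item 2: 0.36 * 0.64 = 0.2304
  Item 3: 0.41 * 0.59 = 0.2419
  Item 4: 0.73 * 0.27 = 0.1971
  Item 5: 0.62 * 0.38 = 0.2356
  Item 6: 0.3 * 0.7 = 0.21
  Item 7: 0.64 * 0.36 = 0.2304
  Item 8: 0.65 * 0.35 = 0.2275
Sum(p_i * q_i) = 0.2331 + 0.2304 + 0.2419 + 0.1971 + 0.2356 + 0.21 + 0.2304 + 0.2275 = 1.806
KR-20 = (k/(k-1)) * (1 - Sum(p_i*q_i) / Var_total)
= (8/7) * (1 - 1.806/4.37)
= 1.1429 * 0.5867
KR-20 = 0.6705

0.6705


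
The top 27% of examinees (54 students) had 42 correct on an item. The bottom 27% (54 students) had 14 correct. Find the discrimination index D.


p_upper = 42/54 = 0.7778
p_lower = 14/54 = 0.2593
D = 0.7778 - 0.2593 = 0.5185

0.5185


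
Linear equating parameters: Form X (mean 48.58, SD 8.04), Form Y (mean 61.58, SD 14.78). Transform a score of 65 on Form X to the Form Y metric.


slope = SD_Y / SD_X = 14.78 / 8.04 ~ 1.8383
intercept = mean_Y - slope * mean_X = 61.58 - (14.78 / 8.04) * 48.58 ~ -27.725
Y = slope * X + intercept. To avoid rounding drift from the rounded slope/intercept, evaluate the equivalent form Y = mean_Y + SD_Y * (X - mean_X) / SD_X at full precision:
Y = 61.58 + 14.78 * (65 - 48.58) / 8.04
Y = 61.58 + 14.78 * 16.42 / 8.04
Y = 61.58 + 242.6876 / 8.04
Y = 61.58 + 30.185
Y = 91.765

91.765


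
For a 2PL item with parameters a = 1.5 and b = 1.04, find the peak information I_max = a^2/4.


For 2PL, max info at theta = b = 1.04
I_max = a^2 / 4 = 1.5^2 / 4
= 2.25 / 4
I_max = 0.5625

0.5625


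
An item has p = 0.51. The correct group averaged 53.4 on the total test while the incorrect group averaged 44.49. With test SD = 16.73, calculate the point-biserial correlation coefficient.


q = 1 - p = 0.49
rpb = ((M1 - M0) / SD) * sqrt(p * q)
rpb = ((53.4 - 44.49) / 16.73) * sqrt(0.51 * 0.49)
rpb = 0.2662

0.2662


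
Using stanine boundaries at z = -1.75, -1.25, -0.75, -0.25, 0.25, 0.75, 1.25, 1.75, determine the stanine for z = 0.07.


Stanine boundaries: [-1.75, -1.25, -0.75, -0.25, 0.25, 0.75, 1.25, 1.75]
z = 0.07
Check each boundary:
  z >= -1.75 -> could be stanine 2
  z >= -1.25 -> could be stanine 3
  z >= -0.75 -> could be stanine 4
  z >= -0.25 -> could be stanine 5
  z < 0.25
  z < 0.75
  z < 1.25
  z < 1.75
Highest qualifying boundary gives stanine = 5

5


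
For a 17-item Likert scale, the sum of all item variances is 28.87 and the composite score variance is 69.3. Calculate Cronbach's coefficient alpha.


alpha = (k/(k-1)) * (1 - sum(si^2)/s_total^2)
= (17/16) * (1 - 28.87/69.3)
alpha = 0.6199

0.6199


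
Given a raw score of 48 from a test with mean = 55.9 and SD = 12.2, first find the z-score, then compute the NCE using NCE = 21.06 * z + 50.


z = (X - mean) / SD = (48 - 55.9) / 12.2
z = -7.9 / 12.2
z = -0.6475
NCE = NCE = 21.06z + 50
Carry z at full precision (z = -7.9 / 12.2) into the conversion:
NCE = 21.06 * (-7.9 / 12.2) + 50 = -166.374 / 12.2 + 50
NCE = -13.6372 + 50
NCE = 36.3628

36.3628


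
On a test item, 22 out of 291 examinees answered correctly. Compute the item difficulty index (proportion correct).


Item difficulty p = number correct / total examinees
p = 22 / 291
p = 0.0756

0.0756


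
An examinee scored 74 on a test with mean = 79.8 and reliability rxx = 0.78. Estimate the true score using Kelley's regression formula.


T_est = rxx * X + (1 - rxx) * mean
T_est = 0.78 * 74 + 0.22 * 79.8
T_est = 57.72 + 17.556
T_est = 75.276

75.276


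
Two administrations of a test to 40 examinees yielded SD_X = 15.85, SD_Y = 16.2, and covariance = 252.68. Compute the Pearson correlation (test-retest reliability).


r = cov(X,Y) / (SD_X * SD_Y)
r = 252.68 / (15.85 * 16.2)
r = 252.68 / 256.77
r = 0.9841

0.9841


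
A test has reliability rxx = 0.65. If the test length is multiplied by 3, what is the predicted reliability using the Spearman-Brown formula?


r_new = (n * rxx) / (1 + (n-1) * rxx)
r_new = (3 * 0.65) / (1 + 2 * 0.65)
r_new = 1.95 / 2.3
r_new = 0.8478

0.8478


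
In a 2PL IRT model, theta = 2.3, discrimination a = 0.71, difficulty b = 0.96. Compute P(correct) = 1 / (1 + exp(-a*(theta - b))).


a*(theta - b) = 0.71 * (2.3 - 0.96) = 0.9514
exp(-0.9514) = 0.3862
P = 1 / (1 + 0.3862)
P = 0.7214

0.7214


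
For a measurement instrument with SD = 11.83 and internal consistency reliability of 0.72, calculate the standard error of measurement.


SEM = SD * sqrt(1 - rxx)
SEM = 11.83 * sqrt(1 - 0.72)
SEM = 11.83 * sqrt(0.28) = 11.83 * 0.52915
SEM = 6.2598

6.2598


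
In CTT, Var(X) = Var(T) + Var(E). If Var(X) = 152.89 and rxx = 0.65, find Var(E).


var_true = rxx * var_obs = 0.65 * 152.89 = 99.3785
var_error = var_obs - var_true
var_error = 152.89 - 99.3785
var_error = 53.5115

53.5115


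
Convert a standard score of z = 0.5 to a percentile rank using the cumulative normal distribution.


CDF(z) = 0.5 * (1 + erf(z/sqrt(2)))
erf(0.3536) = 0.3829
CDF = 0.6915
Percentile rank = 0.6915 * 100 = 69.15

69.15


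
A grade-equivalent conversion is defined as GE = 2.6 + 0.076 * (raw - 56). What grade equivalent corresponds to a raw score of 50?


raw - median = 50 - 56 = -6
slope * diff = 0.076 * -6 = -0.456
GE = 2.6 + -0.456
GE = 2.144

2.144


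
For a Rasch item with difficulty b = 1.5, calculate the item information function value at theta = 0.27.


P = 1/(1+exp(-(0.27-1.5))) = 0.2262
I = P*(1-P) = 0.2262 * 0.7738
I = 0.175

0.175


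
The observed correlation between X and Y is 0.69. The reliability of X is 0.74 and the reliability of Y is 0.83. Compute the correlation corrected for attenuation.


r_corrected = rxy / sqrt(rxx * ryy)
= 0.69 / sqrt(0.74 * 0.83)
= 0.69 / sqrt(0.6142)
= 0.69 / 0.783709
r_corrected = 0.8804

0.8804


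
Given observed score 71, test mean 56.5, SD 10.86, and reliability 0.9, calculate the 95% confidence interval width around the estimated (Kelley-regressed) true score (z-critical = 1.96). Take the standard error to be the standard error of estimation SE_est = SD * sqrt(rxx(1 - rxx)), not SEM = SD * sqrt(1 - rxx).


True score estimate = 0.9*71 + 0.1*56.5 = 69.55
SE_est = SD * sqrt(rxx * (1 - rxx)) = 10.86 * sqrt(0.9 * 0.1) = 10.86 * sqrt(0.09) = 3.258
CI = T_est +/- z * SE_est, so width = 2 * z * SE_est = 2 * 1.96 * 3.258
Width = 12.7714

12.7714


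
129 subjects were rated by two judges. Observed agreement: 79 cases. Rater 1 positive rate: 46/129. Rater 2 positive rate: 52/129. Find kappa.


P_o = 79/129 = 0.612403
P_e = (46*52 + 83*77) / 16641 = 0.527793
kappa = (P_o - P_e) / (1 - P_e)
kappa = (0.612403 - 0.527793) / (1 - 0.527793)
kappa = 0.1792

0.1792


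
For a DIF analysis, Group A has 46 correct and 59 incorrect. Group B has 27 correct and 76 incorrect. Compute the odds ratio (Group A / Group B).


Odds_A = 46/59 = 0.7797
Odds_B = 27/76 = 0.3553
OR = Odds_A / Odds_B = 0.7797 / 0.3553
Exactly, OR = (46 * 76) / (59 * 27) = 3496 / 1593
OR = 2.1946

2.1946


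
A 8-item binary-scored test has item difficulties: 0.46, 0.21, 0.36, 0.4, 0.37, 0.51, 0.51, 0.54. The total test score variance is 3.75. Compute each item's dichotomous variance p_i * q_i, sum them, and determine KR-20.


For each item, compute p_i * q_i:
  Item 1: 0.46 * 0.54 = 0.2484
  Item 2: 0.21 * 0.79 = 0.1659
  Item 3: 0.36 * 0.64 = 0.2304
  Item 4: 0.4 * 0.6 = 0.24
  Item 5: 0.37 * 0.63 = 0.2331
  Item 6: 0.51 * 0.49 = 0.2499
  Item 7: 0.51 * 0.49 = 0.2499
  Item 8: 0.54 * 0.46 = 0.2484
Sum(p_i * q_i) = 0.2484 + 0.1659 + 0.2304 + 0.24 + 0.2331 + 0.2499 + 0.2499 + 0.2484 = 1.866
KR-20 = (k/(k-1)) * (1 - Sum(p_i*q_i) / Var_total)
= (8/7) * (1 - 1.866/3.75)
= 1.1429 * 0.5024
KR-20 = 0.5742

0.5742


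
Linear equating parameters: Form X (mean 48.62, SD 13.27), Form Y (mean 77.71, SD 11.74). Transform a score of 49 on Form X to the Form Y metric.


slope = SD_Y / SD_X = 11.74 / 13.27 ~ 0.8847
intercept = mean_Y - slope * mean_X = 77.71 - (11.74 / 13.27) * 48.62 ~ 34.6958
Y = slope * X + intercept. To avoid rounding drift from the rounded slope/intercept, evaluate the equivalent form Y = mean_Y + SD_Y * (X - mean_X) / SD_X at full precision:
Y = 77.71 + 11.74 * (49 - 48.62) / 13.27
Y = 77.71 + 11.74 * 0.38 / 13.27
Y = 77.71 + 4.4612 / 13.27
Y = 77.71 + 0.3362
Y = 78.0462

78.0462


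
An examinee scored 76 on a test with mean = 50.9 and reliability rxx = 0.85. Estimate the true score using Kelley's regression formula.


T_est = rxx * X + (1 - rxx) * mean
T_est = 0.85 * 76 + 0.15 * 50.9
T_est = 64.6 + 7.635
T_est = 72.235

72.235


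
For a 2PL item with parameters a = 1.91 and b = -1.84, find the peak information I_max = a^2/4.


For 2PL, max info at theta = b = -1.84
I_max = a^2 / 4 = 1.91^2 / 4
= 3.6481 / 4
I_max = 0.912

0.912


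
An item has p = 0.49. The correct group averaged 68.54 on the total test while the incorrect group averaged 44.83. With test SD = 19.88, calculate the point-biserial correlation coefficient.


q = 1 - p = 0.51
rpb = ((M1 - M0) / SD) * sqrt(p * q)
rpb = ((68.54 - 44.83) / 19.88) * sqrt(0.49 * 0.51)
rpb = 0.5962

0.5962


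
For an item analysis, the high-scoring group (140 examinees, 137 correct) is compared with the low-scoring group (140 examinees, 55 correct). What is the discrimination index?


p_upper = 137/140 = 0.9786
p_lower = 55/140 = 0.3929
D = 0.9786 - 0.3929 = 0.5857

0.5857


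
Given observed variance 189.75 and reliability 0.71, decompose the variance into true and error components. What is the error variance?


var_true = rxx * var_obs = 0.71 * 189.75 = 134.7225
var_error = var_obs - var_true
var_error = 189.75 - 134.7225
var_error = 55.0275

55.0275


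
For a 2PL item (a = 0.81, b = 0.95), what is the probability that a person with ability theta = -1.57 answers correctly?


a*(theta - b) = 0.81 * (-1.57 - 0.95) = -2.0412
exp(--2.0412) = 7.6998
P = 1 / (1 + 7.6998)
P = 0.1149

0.1149


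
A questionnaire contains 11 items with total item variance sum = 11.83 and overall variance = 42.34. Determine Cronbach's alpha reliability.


alpha = (k/(k-1)) * (1 - sum(si^2)/s_total^2)
= (11/10) * (1 - 11.83/42.34)
alpha = 0.7927

0.7927


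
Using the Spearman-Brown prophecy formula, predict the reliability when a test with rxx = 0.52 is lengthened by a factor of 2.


r_new = (n * rxx) / (1 + (n-1) * rxx)
r_new = (2 * 0.52) / (1 + 1 * 0.52)
r_new = 1.04 / 1.52
r_new = 0.6842

0.6842


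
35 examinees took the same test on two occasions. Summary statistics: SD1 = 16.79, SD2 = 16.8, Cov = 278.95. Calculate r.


r = cov(X,Y) / (SD_X * SD_Y)
r = 278.95 / (16.79 * 16.8)
r = 278.95 / 282.072
r = 0.9889

0.9889


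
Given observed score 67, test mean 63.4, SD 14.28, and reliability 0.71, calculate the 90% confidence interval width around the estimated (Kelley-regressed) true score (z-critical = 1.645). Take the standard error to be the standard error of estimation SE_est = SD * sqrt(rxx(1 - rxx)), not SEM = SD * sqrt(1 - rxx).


True score estimate = 0.71*67 + 0.29*63.4 = 65.956
SE_est = SD * sqrt(rxx * (1 - rxx)) = 14.28 * sqrt(0.71 * 0.29) = 14.28 * sqrt(0.2059) = 6.479722
CI = T_est +/- z * SE_est, so width = 2 * z * SE_est = 2 * 1.645 * 6.479722
Width = 21.3183

21.3183


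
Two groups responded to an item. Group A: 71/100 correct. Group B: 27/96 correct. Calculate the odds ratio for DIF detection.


Odds_A = 71/29 = 2.4483
Odds_B = 27/69 = 0.3913
OR = Odds_A / Odds_B = 2.4483 / 0.3913
Exactly, OR = (71 * 69) / (29 * 27) = 4899 / 783
OR = 6.2567

6.2567


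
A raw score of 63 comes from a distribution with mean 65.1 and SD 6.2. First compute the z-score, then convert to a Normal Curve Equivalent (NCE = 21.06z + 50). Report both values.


z = (X - mean) / SD = (63 - 65.1) / 6.2
z = -2.1 / 6.2
z = -0.3387
NCE = NCE = 21.06z + 50
Carry z at full precision (z = -2.1 / 6.2) into the conversion:
NCE = 21.06 * (-2.1 / 6.2) + 50 = -44.226 / 6.2 + 50
NCE = -7.1332 + 50
NCE = 42.8668

42.8668


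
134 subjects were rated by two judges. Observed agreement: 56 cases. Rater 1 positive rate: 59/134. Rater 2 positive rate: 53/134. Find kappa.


P_o = 56/134 = 0.41791
P_e = (59*53 + 75*81) / 17956 = 0.512475
kappa = (P_o - P_e) / (1 - P_e)
kappa = (0.41791 - 0.512475) / (1 - 0.512475)
kappa = -0.194

-0.194


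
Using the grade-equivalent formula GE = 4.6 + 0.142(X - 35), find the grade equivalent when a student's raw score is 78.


raw - median = 78 - 35 = 43
slope * diff = 0.142 * 43 = 6.106
GE = 4.6 + 6.106
GE = 10.706

10.706


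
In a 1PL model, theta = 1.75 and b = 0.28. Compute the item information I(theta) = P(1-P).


P = 1/(1+exp(-(1.75-0.28))) = 0.8131
I = P*(1-P) = 0.8131 * 0.1869
I = 0.152

0.152


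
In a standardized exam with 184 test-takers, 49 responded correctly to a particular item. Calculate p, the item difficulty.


Item difficulty p = number correct / total examinees
p = 49 / 184
p = 0.2663

0.2663


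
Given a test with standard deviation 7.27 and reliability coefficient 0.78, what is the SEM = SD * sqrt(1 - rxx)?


SEM = SD * sqrt(1 - rxx)
SEM = 7.27 * sqrt(1 - 0.78)
SEM = 7.27 * sqrt(0.22) = 7.27 * 0.469042
SEM = 3.4099

3.4099


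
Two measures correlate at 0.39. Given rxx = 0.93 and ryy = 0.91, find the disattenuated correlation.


r_corrected = rxy / sqrt(rxx * ryy)
= 0.39 / sqrt(0.93 * 0.91)
= 0.39 / sqrt(0.8463)
= 0.39 / 0.919946
r_corrected = 0.4239

0.4239


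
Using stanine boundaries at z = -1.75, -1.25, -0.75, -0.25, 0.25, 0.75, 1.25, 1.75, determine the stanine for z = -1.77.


Stanine boundaries: [-1.75, -1.25, -0.75, -0.25, 0.25, 0.75, 1.25, 1.75]
z = -1.77
Check each boundary:
  z < -1.75
  z < -1.25
  z < -0.75
  z < -0.25
  z < 0.25
  z < 0.75
  z < 1.25
  z < 1.75
Highest qualifying boundary gives stanine = 1

1


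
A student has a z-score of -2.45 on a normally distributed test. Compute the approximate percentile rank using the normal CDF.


CDF(z) = 0.5 * (1 + erf(z/sqrt(2)))
erf(-1.7324) = -0.9857
CDF = 0.0071
Percentile rank = 0.0071 * 100 = 0.71

0.71


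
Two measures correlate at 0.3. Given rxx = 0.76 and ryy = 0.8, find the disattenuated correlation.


r_corrected = rxy / sqrt(rxx * ryy)
= 0.3 / sqrt(0.76 * 0.8)
= 0.3 / sqrt(0.608)
= 0.3 / 0.779744
r_corrected = 0.3847

0.3847


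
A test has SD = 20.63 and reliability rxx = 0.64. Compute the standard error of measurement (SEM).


SEM = SD * sqrt(1 - rxx)
SEM = 20.63 * sqrt(1 - 0.64)
SEM = 20.63 * sqrt(0.36) = 20.63 * 0.6
SEM = 12.378

12.378


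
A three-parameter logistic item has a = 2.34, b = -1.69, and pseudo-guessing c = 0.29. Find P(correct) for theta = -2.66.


logit = 2.34*(-2.66 - -1.69) = -2.2698
P* = 1/(1 + exp(--2.2698)) = 0.0937
P = 0.29 + (1 - 0.29) * 0.0937
P = 0.3565

0.3565


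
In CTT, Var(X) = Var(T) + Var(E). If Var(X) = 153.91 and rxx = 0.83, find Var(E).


var_true = rxx * var_obs = 0.83 * 153.91 = 127.7453
var_error = var_obs - var_true
var_error = 153.91 - 127.7453
var_error = 26.1647

26.1647


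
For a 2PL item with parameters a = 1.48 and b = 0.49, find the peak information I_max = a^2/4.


For 2PL, max info at theta = b = 0.49
I_max = a^2 / 4 = 1.48^2 / 4
= 2.1904 / 4
I_max = 0.5476

0.5476


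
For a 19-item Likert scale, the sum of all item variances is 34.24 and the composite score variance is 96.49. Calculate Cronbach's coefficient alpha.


alpha = (k/(k-1)) * (1 - sum(si^2)/s_total^2)
= (19/18) * (1 - 34.24/96.49)
alpha = 0.681

0.681


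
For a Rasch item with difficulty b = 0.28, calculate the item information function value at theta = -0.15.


P = 1/(1+exp(-(-0.15-0.28))) = 0.3941
I = P*(1-P) = 0.3941 * 0.6059
I = 0.2388

0.2388


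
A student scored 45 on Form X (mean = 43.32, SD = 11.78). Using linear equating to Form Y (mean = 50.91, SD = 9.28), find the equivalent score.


slope = SD_Y / SD_X = 9.28 / 11.78 ~ 0.7878
intercept = mean_Y - slope * mean_X = 50.91 - (9.28 / 11.78) * 43.32 ~ 16.7835
Y = slope * X + intercept. To avoid rounding drift from the rounded slope/intercept, evaluate the equivalent form Y = mean_Y + SD_Y * (X - mean_X) / SD_X at full precision:
Y = 50.91 + 9.28 * (45 - 43.32) / 11.78
Y = 50.91 + 9.28 * 1.68 / 11.78
Y = 50.91 + 15.5904 / 11.78
Y = 50.91 + 1.3235
Y = 52.2335

52.2335


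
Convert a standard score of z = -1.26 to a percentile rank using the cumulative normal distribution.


CDF(z) = 0.5 * (1 + erf(z/sqrt(2)))
erf(-0.891) = -0.7923
CDF = 0.1038
Percentile rank = 0.1038 * 100 = 10.38

10.38


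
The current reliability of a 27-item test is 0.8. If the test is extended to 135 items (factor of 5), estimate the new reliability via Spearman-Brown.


r_new = (n * rxx) / (1 + (n-1) * rxx)
r_new = (5 * 0.8) / (1 + 4 * 0.8)
r_new = 4.0 / 4.2
r_new = 0.9524

0.9524


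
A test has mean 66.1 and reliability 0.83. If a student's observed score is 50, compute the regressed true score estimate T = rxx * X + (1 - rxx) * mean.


T_est = rxx * X + (1 - rxx) * mean
T_est = 0.83 * 50 + 0.17 * 66.1
T_est = 41.5 + 11.237
T_est = 52.737

52.737


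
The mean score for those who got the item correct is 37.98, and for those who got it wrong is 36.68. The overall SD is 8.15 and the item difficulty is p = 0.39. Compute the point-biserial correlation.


q = 1 - p = 0.61
rpb = ((M1 - M0) / SD) * sqrt(p * q)
rpb = ((37.98 - 36.68) / 8.15) * sqrt(0.39 * 0.61)
rpb = 0.0778

0.0778


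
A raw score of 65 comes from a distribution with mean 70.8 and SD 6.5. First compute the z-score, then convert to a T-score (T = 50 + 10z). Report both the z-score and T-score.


z = (X - mean) / SD = (65 - 70.8) / 6.5
z = -5.8 / 6.5
z = -0.8923
T-score = T = 50 + 10z
Carry z at full precision (z = -5.8 / 6.5) into the conversion:
T-score = 50 + 10 * (-5.8 / 6.5) = 50 + -58 / 6.5
T-score = 50 + -8.9231
T-score = 41.0769

41.0769


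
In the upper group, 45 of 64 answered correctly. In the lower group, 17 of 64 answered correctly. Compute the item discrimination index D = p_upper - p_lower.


p_upper = 45/64 = 0.7031
p_lower = 17/64 = 0.2656
D = 0.7031 - 0.2656 = 0.4375

0.4375


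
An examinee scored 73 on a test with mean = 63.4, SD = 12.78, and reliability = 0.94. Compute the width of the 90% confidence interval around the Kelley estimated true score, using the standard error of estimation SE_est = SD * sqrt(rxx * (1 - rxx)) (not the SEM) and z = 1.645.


True score estimate = 0.94*73 + 0.06*63.4 = 72.424
SE_est = SD * sqrt(rxx * (1 - rxx)) = 12.78 * sqrt(0.94 * 0.06) = 12.78 * sqrt(0.0564) = 3.035082
CI = T_est +/- z * SE_est, so width = 2 * z * SE_est = 2 * 1.645 * 3.035082
Width = 9.9854

9.9854


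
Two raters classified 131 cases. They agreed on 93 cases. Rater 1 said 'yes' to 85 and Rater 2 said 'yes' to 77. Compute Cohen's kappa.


P_o = 93/131 = 0.709924
P_e = (85*77 + 46*54) / 17161 = 0.526135
kappa = (P_o - P_e) / (1 - P_e)
kappa = (0.709924 - 0.526135) / (1 - 0.526135)
kappa = 0.3879

0.3879


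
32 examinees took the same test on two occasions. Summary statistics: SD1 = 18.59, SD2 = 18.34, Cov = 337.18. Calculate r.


r = cov(X,Y) / (SD_X * SD_Y)
r = 337.18 / (18.59 * 18.34)
r = 337.18 / 340.9406
r = 0.989

0.989


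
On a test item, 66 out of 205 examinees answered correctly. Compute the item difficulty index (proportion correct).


Item difficulty p = number correct / total examinees
p = 66 / 205
p = 0.322

0.322


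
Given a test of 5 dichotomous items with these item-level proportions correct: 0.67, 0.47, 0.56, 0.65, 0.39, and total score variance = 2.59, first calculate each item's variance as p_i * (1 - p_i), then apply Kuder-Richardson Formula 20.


For each item, compute p_i * q_i:
  Item 1: 0.67 * 0.33 = 0.2211
  Item 2: 0.47 * 0.53 = 0.2491
  Item 3: 0.56 * 0.44 = 0.2464
  Item 4: 0.65 * 0.35 = 0.2275
  Item 5: 0.39 * 0.61 = 0.2379
Sum(p_i * q_i) = 0.2211 + 0.2491 + 0.2464 + 0.2275 + 0.2379 = 1.182
KR-20 = (k/(k-1)) * (1 - Sum(p_i*q_i) / Var_total)
= (5/4) * (1 - 1.182/2.59)
= 1.25 * 0.5436
KR-20 = 0.6795

0.6795


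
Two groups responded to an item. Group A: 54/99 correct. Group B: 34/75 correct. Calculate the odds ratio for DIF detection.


Odds_A = 54/45 = 1.2
Odds_B = 34/41 = 0.8293
OR = Odds_A / Odds_B = 1.2 / 0.8293
Exactly, OR = (54 * 41) / (45 * 34) = 2214 / 1530
OR = 1.4471

1.4471


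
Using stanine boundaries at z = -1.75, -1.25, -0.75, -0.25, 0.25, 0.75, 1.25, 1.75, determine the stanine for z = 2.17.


Stanine boundaries: [-1.75, -1.25, -0.75, -0.25, 0.25, 0.75, 1.25, 1.75]
z = 2.17
Check each boundary:
  z >= -1.75 -> could be stanine 2
  z >= -1.25 -> could be stanine 3
  z >= -0.75 -> could be stanine 4
  z >= -0.25 -> could be stanine 5
  z >= 0.25 -> could be stanine 6
  z >= 0.75 -> could be stanine 7
  z >= 1.25 -> could be stanine 8
  z >= 1.75 -> could be stanine 9
Highest qualifying boundary gives stanine = 9

9


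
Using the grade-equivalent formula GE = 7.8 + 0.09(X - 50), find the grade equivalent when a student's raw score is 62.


raw - median = 62 - 50 = 12
slope * diff = 0.09 * 12 = 1.08
GE = 7.8 + 1.08
GE = 8.88

8.88


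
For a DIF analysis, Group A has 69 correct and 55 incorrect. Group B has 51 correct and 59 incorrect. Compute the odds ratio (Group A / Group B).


Odds_A = 69/55 = 1.2545
Odds_B = 51/59 = 0.8644
OR = Odds_A / Odds_B = 1.2545 / 0.8644
Exactly, OR = (69 * 59) / (55 * 51) = 4071 / 2805
OR = 1.4513

1.4513


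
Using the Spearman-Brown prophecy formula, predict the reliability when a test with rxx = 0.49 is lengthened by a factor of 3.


r_new = (n * rxx) / (1 + (n-1) * rxx)
r_new = (3 * 0.49) / (1 + 2 * 0.49)
r_new = 1.47 / 1.98
r_new = 0.7424

0.7424


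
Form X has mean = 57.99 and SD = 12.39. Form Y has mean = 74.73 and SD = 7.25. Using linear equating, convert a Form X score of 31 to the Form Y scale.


slope = SD_Y / SD_X = 7.25 / 12.39 ~ 0.5851
intercept = mean_Y - slope * mean_X = 74.73 - (7.25 / 12.39) * 57.99 ~ 40.7972
Y = slope * X + intercept. To avoid rounding drift from the rounded slope/intercept, evaluate the equivalent form Y = mean_Y + SD_Y * (X - mean_X) / SD_X at full precision:
Y = 74.73 + 7.25 * (31 - 57.99) / 12.39
Y = 74.73 - 7.25 * 26.99 / 12.39
Y = 74.73 - 195.6775 / 12.39
Y = 74.73 - 15.7932
Y = 58.9368

58.9368


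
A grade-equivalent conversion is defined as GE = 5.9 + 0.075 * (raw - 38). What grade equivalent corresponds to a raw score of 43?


raw - median = 43 - 38 = 5
slope * diff = 0.075 * 5 = 0.375
GE = 5.9 + 0.375
GE = 6.275

6.275


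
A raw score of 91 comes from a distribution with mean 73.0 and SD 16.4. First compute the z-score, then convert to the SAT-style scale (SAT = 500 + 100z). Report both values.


z = (X - mean) / SD = (91 - 73.0) / 16.4
z = 18.0 / 16.4
z = 1.0976
SAT-scale = SAT = 500 + 100z
Carry z at full precision (z = 18.0 / 16.4) into the conversion:
SAT-scale = 500 + 100 * (18.0 / 16.4) = 500 + 1800 / 16.4
SAT-scale = 500 + 109.7561
SAT-scale = 609.7561

609.7561


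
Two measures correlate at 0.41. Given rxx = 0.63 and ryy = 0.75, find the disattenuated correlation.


r_corrected = rxy / sqrt(rxx * ryy)
= 0.41 / sqrt(0.63 * 0.75)
= 0.41 / sqrt(0.4725)
= 0.41 / 0.687386
r_corrected = 0.5965

0.5965


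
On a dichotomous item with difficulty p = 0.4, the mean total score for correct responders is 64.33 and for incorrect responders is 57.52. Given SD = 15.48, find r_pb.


q = 1 - p = 0.6
rpb = ((M1 - M0) / SD) * sqrt(p * q)
rpb = ((64.33 - 57.52) / 15.48) * sqrt(0.4 * 0.6)
rpb = 0.2155

0.2155


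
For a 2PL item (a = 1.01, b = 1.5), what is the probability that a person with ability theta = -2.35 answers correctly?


a*(theta - b) = 1.01 * (-2.35 - 1.5) = -3.8885
exp(--3.8885) = 48.8376
P = 1 / (1 + 48.8376)
P = 0.0201

0.0201


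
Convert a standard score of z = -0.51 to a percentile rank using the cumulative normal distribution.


CDF(z) = 0.5 * (1 + erf(z/sqrt(2)))
erf(-0.3606) = -0.3899
CDF = 0.305
Percentile rank = 0.305 * 100 = 30.5

30.5


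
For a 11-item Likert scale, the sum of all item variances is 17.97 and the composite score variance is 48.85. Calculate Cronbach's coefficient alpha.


alpha = (k/(k-1)) * (1 - sum(si^2)/s_total^2)
= (11/10) * (1 - 17.97/48.85)
alpha = 0.6954

0.6954


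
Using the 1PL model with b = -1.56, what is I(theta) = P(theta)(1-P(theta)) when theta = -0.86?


P = 1/(1+exp(-(-0.86--1.56))) = 0.6682
I = P*(1-P) = 0.6682 * 0.3318
I = 0.2217

0.2217


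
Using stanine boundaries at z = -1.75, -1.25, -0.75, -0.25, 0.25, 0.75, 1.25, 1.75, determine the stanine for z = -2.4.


Stanine boundaries: [-1.75, -1.25, -0.75, -0.25, 0.25, 0.75, 1.25, 1.75]
z = -2.4
Check each boundary:
  z < -1.75
  z < -1.25
  z < -0.75
  z < -0.25
  z < 0.25
  z < 0.75
  z < 1.25
  z < 1.75
Highest qualifying boundary gives stanine = 1

1


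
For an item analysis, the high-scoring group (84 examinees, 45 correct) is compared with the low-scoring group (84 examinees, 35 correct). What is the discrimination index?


p_upper = 45/84 = 0.5357
p_lower = 35/84 = 0.4167
D = 0.5357 - 0.4167 = 0.119

0.119


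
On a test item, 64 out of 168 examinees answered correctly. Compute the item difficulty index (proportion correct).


Item difficulty p = number correct / total examinees
p = 64 / 168
p = 0.381

0.381


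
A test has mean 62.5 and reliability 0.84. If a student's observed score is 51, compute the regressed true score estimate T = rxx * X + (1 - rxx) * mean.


T_est = rxx * X + (1 - rxx) * mean
T_est = 0.84 * 51 + 0.16 * 62.5
T_est = 42.84 + 10.0
T_est = 52.84

52.84


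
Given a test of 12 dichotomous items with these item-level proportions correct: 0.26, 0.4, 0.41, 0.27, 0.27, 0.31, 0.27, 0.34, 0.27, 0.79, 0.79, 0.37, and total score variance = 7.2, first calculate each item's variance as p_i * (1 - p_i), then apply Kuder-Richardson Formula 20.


For each item, compute p_i * q_i:
  Item 1: 0.26 * 0.74 = 0.1924
  Item 2: 0.4 * 0.6 = 0.24
  Item 3: 0.41 * 0.59 = 0.2419
  Item 4: 0.27 * 0.73 = 0.1971
  Item 5: 0.27 * 0.73 = 0.1971
  Item 6: 0.31 * 0.69 = 0.2139
  Item 7: 0.27 * 0.73 = 0.1971
  Item 8: 0.34 * 0.66 = 0.2244
  Item 9: 0.27 * 0.73 = 0.1971
  Item 10: 0.79 * 0.21 = 0.1659
  Item 11: 0.79 * 0.21 = 0.1659
  Item 12: 0.37 * 0.63 = 0.2331
Sum(p_i * q_i) = 0.1924 + 0.24 + 0.2419 + 0.1971 + 0.1971 + 0.2139 + 0.1971 + 0.2244 + 0.1971 + 0.1659 + 0.1659 + 0.2331 = 2.4659
KR-20 = (k/(k-1)) * (1 - Sum(p_i*q_i) / Var_total)
= (12/11) * (1 - 2.4659/7.2)
= 1.0909 * 0.6575
KR-20 = 0.7173

0.7173


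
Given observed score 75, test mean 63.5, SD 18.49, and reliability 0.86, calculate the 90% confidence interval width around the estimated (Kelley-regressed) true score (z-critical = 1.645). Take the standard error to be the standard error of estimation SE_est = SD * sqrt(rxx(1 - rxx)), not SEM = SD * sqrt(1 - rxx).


True score estimate = 0.86*75 + 0.14*63.5 = 73.39
SE_est = SD * sqrt(rxx * (1 - rxx)) = 18.49 * sqrt(0.86 * 0.14) = 18.49 * sqrt(0.1204) = 6.41579
CI = T_est +/- z * SE_est, so width = 2 * z * SE_est = 2 * 1.645 * 6.41579
Width = 21.1079

21.1079


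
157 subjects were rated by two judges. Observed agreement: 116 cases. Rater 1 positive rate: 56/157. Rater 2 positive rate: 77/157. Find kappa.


P_o = 116/157 = 0.738854
P_e = (56*77 + 101*80) / 24649 = 0.502738
kappa = (P_o - P_e) / (1 - P_e)
kappa = (0.738854 - 0.502738) / (1 - 0.502738)
kappa = 0.4748

0.4748


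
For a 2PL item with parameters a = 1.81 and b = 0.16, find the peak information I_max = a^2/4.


For 2PL, max info at theta = b = 0.16
I_max = a^2 / 4 = 1.81^2 / 4
= 3.2761 / 4
I_max = 0.819

0.819


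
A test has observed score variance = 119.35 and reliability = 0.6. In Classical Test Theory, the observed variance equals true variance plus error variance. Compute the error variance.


var_true = rxx * var_obs = 0.6 * 119.35 = 71.61
var_error = var_obs - var_true
var_error = 119.35 - 71.61
var_error = 47.74

47.74


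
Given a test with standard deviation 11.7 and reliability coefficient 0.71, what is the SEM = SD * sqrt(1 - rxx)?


SEM = SD * sqrt(1 - rxx)
SEM = 11.7 * sqrt(1 - 0.71)
SEM = 11.7 * sqrt(0.29) = 11.7 * 0.538516
SEM = 6.3006

6.3006


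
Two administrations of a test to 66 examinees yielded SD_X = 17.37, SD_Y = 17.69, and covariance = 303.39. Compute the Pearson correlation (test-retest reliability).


r = cov(X,Y) / (SD_X * SD_Y)
r = 303.39 / (17.37 * 17.69)
r = 303.39 / 307.2753
r = 0.9874

0.9874


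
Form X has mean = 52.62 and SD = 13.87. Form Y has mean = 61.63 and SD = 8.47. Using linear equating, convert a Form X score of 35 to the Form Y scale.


slope = SD_Y / SD_X = 8.47 / 13.87 ~ 0.6107
intercept = mean_Y - slope * mean_X = 61.63 - (8.47 / 13.87) * 52.62 ~ 29.4965
Y = slope * X + intercept. To avoid rounding drift from the rounded slope/intercept, evaluate the equivalent form Y = mean_Y + SD_Y * (X - mean_X) / SD_X at full precision:
Y = 61.63 + 8.47 * (35 - 52.62) / 13.87
Y = 61.63 - 8.47 * 17.62 / 13.87
Y = 61.63 - 149.2414 / 13.87
Y = 61.63 - 10.76
Y = 50.87

50.87


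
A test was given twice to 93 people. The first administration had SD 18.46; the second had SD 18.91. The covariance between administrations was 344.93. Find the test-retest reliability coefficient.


r = cov(X,Y) / (SD_X * SD_Y)
r = 344.93 / (18.46 * 18.91)
r = 344.93 / 349.0786
r = 0.9881

0.9881


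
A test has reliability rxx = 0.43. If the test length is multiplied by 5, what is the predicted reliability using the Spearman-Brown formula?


r_new = (n * rxx) / (1 + (n-1) * rxx)
r_new = (5 * 0.43) / (1 + 4 * 0.43)
r_new = 2.15 / 2.72
r_new = 0.7904

0.7904


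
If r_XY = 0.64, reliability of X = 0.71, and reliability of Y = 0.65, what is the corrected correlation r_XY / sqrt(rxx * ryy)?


r_corrected = rxy / sqrt(rxx * ryy)
= 0.64 / sqrt(0.71 * 0.65)
= 0.64 / sqrt(0.4615)
= 0.64 / 0.679338
r_corrected = 0.9421

0.9421


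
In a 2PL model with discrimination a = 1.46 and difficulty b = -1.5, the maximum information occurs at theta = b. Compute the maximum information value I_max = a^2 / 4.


For 2PL, max info at theta = b = -1.5
I_max = a^2 / 4 = 1.46^2 / 4
= 2.1316 / 4
I_max = 0.5329

0.5329


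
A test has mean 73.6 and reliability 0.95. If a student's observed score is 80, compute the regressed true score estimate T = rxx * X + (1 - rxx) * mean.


T_est = rxx * X + (1 - rxx) * mean
T_est = 0.95 * 80 + 0.05 * 73.6
T_est = 76.0 + 3.68
T_est = 79.68

79.68


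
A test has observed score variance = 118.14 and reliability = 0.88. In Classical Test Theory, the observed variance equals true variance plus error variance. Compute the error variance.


var_true = rxx * var_obs = 0.88 * 118.14 = 103.9632
var_error = var_obs - var_true
var_error = 118.14 - 103.9632
var_error = 14.1768

14.1768


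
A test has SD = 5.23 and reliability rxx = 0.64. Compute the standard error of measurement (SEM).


SEM = SD * sqrt(1 - rxx)
SEM = 5.23 * sqrt(1 - 0.64)
SEM = 5.23 * sqrt(0.36) = 5.23 * 0.6
SEM = 3.138

3.138


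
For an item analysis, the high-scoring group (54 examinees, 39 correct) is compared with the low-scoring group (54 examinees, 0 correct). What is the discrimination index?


p_upper = 39/54 = 0.7222
p_lower = 0/54 = 0.0
D = 0.7222 - 0.0 = 0.7222

0.7222


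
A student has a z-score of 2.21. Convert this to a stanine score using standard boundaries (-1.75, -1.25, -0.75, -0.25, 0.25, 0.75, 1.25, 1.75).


Stanine boundaries: [-1.75, -1.25, -0.75, -0.25, 0.25, 0.75, 1.25, 1.75]
z = 2.21
Check each boundary:
  z >= -1.75 -> could be stanine 2
  z >= -1.25 -> could be stanine 3
  z >= -0.75 -> could be stanine 4
  z >= -0.25 -> could be stanine 5
  z >= 0.25 -> could be stanine 6
  z >= 0.75 -> could be stanine 7
  z >= 1.25 -> could be stanine 8
  z >= 1.75 -> could be stanine 9
Highest qualifying boundary gives stanine = 9

9


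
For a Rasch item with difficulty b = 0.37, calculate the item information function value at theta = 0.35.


P = 1/(1+exp(-(0.35-0.37))) = 0.495
I = P*(1-P) = 0.495 * 0.505
I = 0.25

0.25


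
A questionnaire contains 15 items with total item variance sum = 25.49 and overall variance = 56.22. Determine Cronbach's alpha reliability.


alpha = (k/(k-1)) * (1 - sum(si^2)/s_total^2)
= (15/14) * (1 - 25.49/56.22)
alpha = 0.5856

0.5856


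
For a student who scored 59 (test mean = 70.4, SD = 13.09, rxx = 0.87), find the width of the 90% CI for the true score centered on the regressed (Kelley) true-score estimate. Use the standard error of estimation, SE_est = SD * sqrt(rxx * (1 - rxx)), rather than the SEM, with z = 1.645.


True score estimate = 0.87*59 + 0.13*70.4 = 60.482
SE_est = SD * sqrt(rxx * (1 - rxx)) = 13.09 * sqrt(0.87 * 0.13) = 13.09 * sqrt(0.1131) = 4.402212
CI = T_est +/- z * SE_est, so width = 2 * z * SE_est = 2 * 1.645 * 4.402212
Width = 14.4833

14.4833


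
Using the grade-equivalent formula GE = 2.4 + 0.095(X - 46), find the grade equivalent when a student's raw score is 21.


raw - median = 21 - 46 = -25
slope * diff = 0.095 * -25 = -2.375
GE = 2.4 + -2.375
GE = 0.025

0.025


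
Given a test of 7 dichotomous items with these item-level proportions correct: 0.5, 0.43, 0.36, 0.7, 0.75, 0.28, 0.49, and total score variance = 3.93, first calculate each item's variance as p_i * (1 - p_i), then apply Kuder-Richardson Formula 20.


For each item, compute p_i * q_i:
  Item 1: 0.5 * 0.5 = 0.25
  Item 2: 0.43 * 0.57 = 0.2451
  Item 3: 0.36 * 0.64 = 0.2304
  Item 4: 0.7 * 0.3 = 0.21
  Item 5: 0.75 * 0.25 = 0.1875
  Item 6: 0.28 * 0.72 = 0.2016
  Item 7: 0.49 * 0.51 = 0.2499
Sum(p_i * q_i) = 0.25 + 0.2451 + 0.2304 + 0.21 + 0.1875 + 0.2016 + 0.2499 = 1.5745
KR-20 = (k/(k-1)) * (1 - Sum(p_i*q_i) / Var_total)
= (7/6) * (1 - 1.5745/3.93)
= 1.1667 * 0.5994
KR-20 = 0.6993

0.6993


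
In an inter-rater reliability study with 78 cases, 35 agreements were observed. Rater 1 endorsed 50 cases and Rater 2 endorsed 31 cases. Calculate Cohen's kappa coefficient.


P_o = 35/78 = 0.448718
P_e = (50*31 + 28*47) / 6084 = 0.471072
kappa = (P_o - P_e) / (1 - P_e)
kappa = (0.448718 - 0.471072) / (1 - 0.471072)
kappa = -0.0423

-0.0423


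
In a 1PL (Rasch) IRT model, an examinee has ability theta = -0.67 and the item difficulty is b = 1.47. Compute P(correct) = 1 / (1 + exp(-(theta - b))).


theta - b = -0.67 - 1.47 = -2.14
exp(-(theta - b)) = exp(2.14) = 8.4994
P = 1 / (1 + 8.4994)
P = 0.1053

0.1053


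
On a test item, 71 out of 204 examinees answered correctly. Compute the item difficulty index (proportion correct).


Item difficulty p = number correct / total examinees
p = 71 / 204
p = 0.348

0.348


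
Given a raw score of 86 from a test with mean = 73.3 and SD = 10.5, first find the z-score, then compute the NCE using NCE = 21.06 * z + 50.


z = (X - mean) / SD = (86 - 73.3) / 10.5
z = 12.7 / 10.5
z = 1.2095
NCE = NCE = 21.06z + 50
Carry z at full precision (z = 12.7 / 10.5) into the conversion:
NCE = 21.06 * (12.7 / 10.5) + 50 = 267.462 / 10.5 + 50
NCE = 25.4726 + 50
NCE = 75.4726

75.4726


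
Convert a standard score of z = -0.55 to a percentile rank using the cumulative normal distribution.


CDF(z) = 0.5 * (1 + erf(z/sqrt(2)))
erf(-0.3889) = -0.4177
CDF = 0.2912
Percentile rank = 0.2912 * 100 = 29.12

29.12


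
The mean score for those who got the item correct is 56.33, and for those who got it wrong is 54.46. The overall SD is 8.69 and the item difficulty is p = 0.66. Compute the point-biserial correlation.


q = 1 - p = 0.34
rpb = ((M1 - M0) / SD) * sqrt(p * q)
rpb = ((56.33 - 54.46) / 8.69) * sqrt(0.66 * 0.34)
rpb = 0.1019

0.1019


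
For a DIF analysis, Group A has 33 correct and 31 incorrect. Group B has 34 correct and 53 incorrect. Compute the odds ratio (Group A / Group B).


Odds_A = 33/31 = 1.0645
Odds_B = 34/53 = 0.6415
OR = Odds_A / Odds_B = 1.0645 / 0.6415
Exactly, OR = (33 * 53) / (31 * 34) = 1749 / 1054
OR = 1.6594

1.6594


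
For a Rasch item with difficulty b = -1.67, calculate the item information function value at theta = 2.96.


P = 1/(1+exp(-(2.96--1.67))) = 0.9903
I = P*(1-P) = 0.9903 * 0.0097
I = 0.0096

0.0096


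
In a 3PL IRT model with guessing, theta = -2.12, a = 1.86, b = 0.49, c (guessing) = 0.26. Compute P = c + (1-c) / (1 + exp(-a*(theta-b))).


logit = 1.86*(-2.12 - 0.49) = -4.8546
P* = 1/(1 + exp(--4.8546)) = 0.0077
P = 0.26 + (1 - 0.26) * 0.0077
P = 0.2657

0.2657


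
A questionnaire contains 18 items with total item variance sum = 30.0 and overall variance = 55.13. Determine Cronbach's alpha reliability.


alpha = (k/(k-1)) * (1 - sum(si^2)/s_total^2)
= (18/17) * (1 - 30.0/55.13)
alpha = 0.4826

0.4826


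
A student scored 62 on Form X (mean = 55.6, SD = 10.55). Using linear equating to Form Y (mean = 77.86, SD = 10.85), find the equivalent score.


slope = SD_Y / SD_X = 10.85 / 10.55 ~ 1.0284
intercept = mean_Y - slope * mean_X = 77.86 - (10.85 / 10.55) * 55.6 ~ 20.679
Y = slope * X + intercept. To avoid rounding drift from the rounded slope/intercept, evaluate the equivalent form Y = mean_Y + SD_Y * (X - mean_X) / SD_X at full precision:
Y = 77.86 + 10.85 * (62 - 55.6) / 10.55
Y = 77.86 + 10.85 * 6.4 / 10.55
Y = 77.86 + 69.44 / 10.55
Y = 77.86 + 6.582
Y = 84.442

84.442


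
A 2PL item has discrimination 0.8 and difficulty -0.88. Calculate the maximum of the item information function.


For 2PL, max info at theta = b = -0.88
I_max = a^2 / 4 = 0.8^2 / 4
= 0.64 / 4
I_max = 0.16

0.16


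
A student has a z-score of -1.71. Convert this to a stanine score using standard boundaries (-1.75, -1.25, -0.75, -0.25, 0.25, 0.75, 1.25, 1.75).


Stanine boundaries: [-1.75, -1.25, -0.75, -0.25, 0.25, 0.75, 1.25, 1.75]
z = -1.71
Check each boundary:
  z >= -1.75 -> could be stanine 2
  z < -1.25
  z < -0.75
  z < -0.25
  z < 0.25
  z < 0.75
  z < 1.25
  z < 1.75
Highest qualifying boundary gives stanine = 2

2


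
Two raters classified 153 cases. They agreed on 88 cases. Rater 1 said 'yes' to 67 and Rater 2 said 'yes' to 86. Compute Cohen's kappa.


P_o = 88/153 = 0.575163
P_e = (67*86 + 86*67) / 23409 = 0.492289
kappa = (P_o - P_e) / (1 - P_e)
kappa = (0.575163 - 0.492289) / (1 - 0.492289)
kappa = 0.1632

0.1632


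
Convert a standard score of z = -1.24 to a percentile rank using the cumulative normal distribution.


CDF(z) = 0.5 * (1 + erf(z/sqrt(2)))
erf(-0.8768) = -0.785
CDF = 0.1075
Percentile rank = 0.1075 * 100 = 10.75

10.75


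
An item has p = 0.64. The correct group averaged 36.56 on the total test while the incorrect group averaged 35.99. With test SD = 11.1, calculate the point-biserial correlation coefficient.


q = 1 - p = 0.36
rpb = ((M1 - M0) / SD) * sqrt(p * q)
rpb = ((36.56 - 35.99) / 11.1) * sqrt(0.64 * 0.36)
rpb = 0.0246

0.0246


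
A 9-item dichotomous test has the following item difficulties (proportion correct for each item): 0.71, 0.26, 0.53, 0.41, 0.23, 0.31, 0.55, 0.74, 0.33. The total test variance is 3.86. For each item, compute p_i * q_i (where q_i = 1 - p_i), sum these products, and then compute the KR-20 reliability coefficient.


For each item, compute p_i * q_i:
  Item 1: 0.71 * 0.29 = 0.2059
  Item 2: 0.26 * 0.74 = 0.1924
  Item 3: 0.53 * 0.47 = 0.2491
  Item 4: 0.41 * 0.59 = 0.2419
  Item 5: 0.23 * 0.77 = 0.1771
  Item 6: 0.31 * 0.69 = 0.2139
  Item 7: 0.55 * 0.45 = 0.2475
  Item 8: 0.74 * 0.26 = 0.1924
  Item 9: 0.33 * 0.67 = 0.2211
Sum(p_i * q_i) = 0.2059 + 0.1924 + 0.2491 + 0.2419 + 0.1771 + 0.2139 + 0.2475 + 0.1924 + 0.2211 = 1.9413
KR-20 = (k/(k-1)) * (1 - Sum(p_i*q_i) / Var_total)
= (9/8) * (1 - 1.9413/3.86)
= 1.125 * 0.4971
KR-20 = 0.5592

0.5592
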